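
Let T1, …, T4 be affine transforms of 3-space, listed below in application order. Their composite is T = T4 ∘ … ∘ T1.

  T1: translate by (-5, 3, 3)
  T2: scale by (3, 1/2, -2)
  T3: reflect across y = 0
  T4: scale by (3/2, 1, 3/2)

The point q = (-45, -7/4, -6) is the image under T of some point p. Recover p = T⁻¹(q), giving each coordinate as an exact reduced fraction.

p = (-5, 1/2, -1)

T1 = [1 0 0 -5; 0 1 0 3; 0 0 1 3; 0 0 0 1]
T2·T1 = [3 0 0 -15; 0 1/2 0 3/2; 0 0 -2 -6; 0 0 0 1]
T3·…·T1 = [3 0 0 -15; 0 -1/2 0 -3/2; 0 0 -2 -6; 0 0 0 1]
T4·…·T1 = [9/2 0 0 -45/2; 0 -1/2 0 -3/2; 0 0 -3 -9; 0 0 0 1]
det M = 27/4; M⁻¹ = [2/9 0 0 5; 0 -2 0 -3; 0 0 -1/3 -3; 0 0 0 1]
M⁻¹ · (-45, -7/4, -6)ᵀ = (-5, 1/2, -1)ᵀ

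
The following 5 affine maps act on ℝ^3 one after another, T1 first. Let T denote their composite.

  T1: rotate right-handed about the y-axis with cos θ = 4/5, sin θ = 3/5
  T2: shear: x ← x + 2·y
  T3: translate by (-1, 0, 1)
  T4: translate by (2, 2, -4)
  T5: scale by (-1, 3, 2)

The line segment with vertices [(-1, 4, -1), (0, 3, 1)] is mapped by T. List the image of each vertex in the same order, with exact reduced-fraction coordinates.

T1 rotate right-handed about the y-axis with cos θ = 4/5, sin θ = 3/5: (-1, 4, -1) → (-7/5, 4, -1/5); (0, 3, 1) → (3/5, 3, 4/5)
T2 shear: x ← x + 2·y: (-7/5, 4, -1/5) → (33/5, 4, -1/5); (3/5, 3, 4/5) → (33/5, 3, 4/5)
T3 translate by (-1, 0, 1): (33/5, 4, -1/5) → (28/5, 4, 4/5); (33/5, 3, 4/5) → (28/5, 3, 9/5)
T4 translate by (2, 2, -4): (28/5, 4, 4/5) → (38/5, 6, -16/5); (28/5, 3, 9/5) → (38/5, 5, -11/5)
T5 scale by (-1, 3, 2): (38/5, 6, -16/5) → (-38/5, 18, -32/5); (38/5, 5, -11/5) → (-38/5, 15, -22/5)

image vertices: (-38/5, 18, -32/5), (-38/5, 15, -22/5)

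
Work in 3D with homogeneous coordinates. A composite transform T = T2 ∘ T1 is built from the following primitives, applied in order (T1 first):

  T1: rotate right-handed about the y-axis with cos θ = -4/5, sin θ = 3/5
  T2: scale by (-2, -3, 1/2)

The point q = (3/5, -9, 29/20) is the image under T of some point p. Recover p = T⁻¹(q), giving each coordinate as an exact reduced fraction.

T1 = [-4/5 0 3/5 0; 0 1 0 0; -3/5 0 -4/5 0; 0 0 0 1]
T2·T1 = [8/5 0 -6/5 0; 0 -3 0 0; -3/10 0 -2/5 0; 0 0 0 1]
det M = 3; M⁻¹ = [2/5 0 -6/5 0; 0 -1/3 0 0; -3/10 0 -8/5 0; 0 0 0 1]
M⁻¹ · (3/5, -9, 29/20)ᵀ = (-3/2, 3, -5/2)ᵀ

p = (-3/2, 3, -5/2)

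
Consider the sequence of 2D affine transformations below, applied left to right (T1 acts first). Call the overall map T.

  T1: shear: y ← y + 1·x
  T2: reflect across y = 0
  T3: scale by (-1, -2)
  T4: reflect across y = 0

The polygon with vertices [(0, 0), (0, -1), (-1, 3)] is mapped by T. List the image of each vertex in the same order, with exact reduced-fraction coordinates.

image vertices: (0, 0), (0, 2), (1, -4)

T1 shear: y ← y + 1·x: (0, 0) → (0, 0); (0, -1) → (0, -1); (-1, 3) → (-1, 2)
T2 reflect across y = 0: (0, 0) → (0, 0); (0, -1) → (0, 1); (-1, 2) → (-1, -2)
T3 scale by (-1, -2): (0, 0) → (0, 0); (0, 1) → (0, -2); (-1, -2) → (1, 4)
T4 reflect across y = 0: (0, 0) → (0, 0); (0, -2) → (0, 2); (1, 4) → (1, -4)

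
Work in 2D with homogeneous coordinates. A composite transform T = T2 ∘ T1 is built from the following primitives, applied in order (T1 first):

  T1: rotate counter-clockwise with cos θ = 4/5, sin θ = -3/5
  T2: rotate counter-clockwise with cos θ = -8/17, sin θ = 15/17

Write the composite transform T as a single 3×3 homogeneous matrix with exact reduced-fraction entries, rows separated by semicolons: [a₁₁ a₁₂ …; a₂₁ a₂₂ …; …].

T = [13/85 -84/85 0; 84/85 13/85 0; 0 0 1]

T1 = [4/5 3/5 0; -3/5 4/5 0; 0 0 1]
T2·T1 = [13/85 -84/85 0; 84/85 13/85 0; 0 0 1]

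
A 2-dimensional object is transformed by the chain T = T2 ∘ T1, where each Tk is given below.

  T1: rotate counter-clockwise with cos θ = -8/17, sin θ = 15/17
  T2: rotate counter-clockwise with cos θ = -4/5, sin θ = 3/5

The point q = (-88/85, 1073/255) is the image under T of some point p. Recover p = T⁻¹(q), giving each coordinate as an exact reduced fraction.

p = (-4, -5/3)

T1 = [-8/17 -15/17 0; 15/17 -8/17 0; 0 0 1]
T2·T1 = [-13/85 84/85 0; -84/85 -13/85 0; 0 0 1]
det M = 1; M⁻¹ = [-13/85 -84/85 0; 84/85 -13/85 0; 0 0 1]
M⁻¹ · (-88/85, 1073/255)ᵀ = (-4, -5/3)ᵀ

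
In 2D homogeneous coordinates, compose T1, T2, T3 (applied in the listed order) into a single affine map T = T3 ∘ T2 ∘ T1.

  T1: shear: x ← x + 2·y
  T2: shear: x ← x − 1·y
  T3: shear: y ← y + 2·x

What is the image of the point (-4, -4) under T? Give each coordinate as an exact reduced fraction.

T1 shear: x ← x + 2·y: (-4, -4) → (-12, -4)
T2 shear: x ← x − 1·y: (-12, -4) → (-8, -4)
T3 shear: y ← y + 2·x: (-8, -4) → (-8, -20)

T(p) = (-8, -20)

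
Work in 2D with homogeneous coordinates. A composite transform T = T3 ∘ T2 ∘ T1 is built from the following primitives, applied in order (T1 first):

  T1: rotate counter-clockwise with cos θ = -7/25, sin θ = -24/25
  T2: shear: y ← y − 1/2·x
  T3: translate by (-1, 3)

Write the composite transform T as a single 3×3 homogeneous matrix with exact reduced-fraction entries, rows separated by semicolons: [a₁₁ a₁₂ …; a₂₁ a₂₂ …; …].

T1 = [-7/25 24/25 0; -24/25 -7/25 0; 0 0 1]
T2·T1 = [-7/25 24/25 0; -41/50 -19/25 0; 0 0 1]
T3·…·T1 = [-7/25 24/25 -1; -41/50 -19/25 3; 0 0 1]

T = [-7/25 24/25 -1; -41/50 -19/25 3; 0 0 1]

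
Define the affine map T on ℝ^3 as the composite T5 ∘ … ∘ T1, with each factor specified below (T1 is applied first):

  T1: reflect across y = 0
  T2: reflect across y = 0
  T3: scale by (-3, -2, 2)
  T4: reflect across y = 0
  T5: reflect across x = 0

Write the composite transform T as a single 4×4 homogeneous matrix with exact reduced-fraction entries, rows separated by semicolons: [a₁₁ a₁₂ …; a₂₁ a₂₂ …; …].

T1 = [1 0 0 0; 0 -1 0 0; 0 0 1 0; 0 0 0 1]
T2·T1 = [1 0 0 0; 0 1 0 0; 0 0 1 0; 0 0 0 1]
T3·…·T1 = [-3 0 0 0; 0 -2 0 0; 0 0 2 0; 0 0 0 1]
T4·…·T1 = [-3 0 0 0; 0 2 0 0; 0 0 2 0; 0 0 0 1]
T5·…·T1 = [3 0 0 0; 0 2 0 0; 0 0 2 0; 0 0 0 1]

T = [3 0 0 0; 0 2 0 0; 0 0 2 0; 0 0 0 1]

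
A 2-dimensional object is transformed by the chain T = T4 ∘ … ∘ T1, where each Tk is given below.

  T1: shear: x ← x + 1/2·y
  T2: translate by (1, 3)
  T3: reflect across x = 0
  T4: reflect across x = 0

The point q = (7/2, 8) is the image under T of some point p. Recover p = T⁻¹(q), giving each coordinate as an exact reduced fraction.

T1 = [1 1/2 0; 0 1 0; 0 0 1]
T2·T1 = [1 1/2 1; 0 1 3; 0 0 1]
T3·…·T1 = [-1 -1/2 -1; 0 1 3; 0 0 1]
T4·…·T1 = [1 1/2 1; 0 1 3; 0 0 1]
det M = 1; M⁻¹ = [1 -1/2 1/2; 0 1 -3; 0 0 1]
M⁻¹ · (7/2, 8)ᵀ = (0, 5)ᵀ

p = (0, 5)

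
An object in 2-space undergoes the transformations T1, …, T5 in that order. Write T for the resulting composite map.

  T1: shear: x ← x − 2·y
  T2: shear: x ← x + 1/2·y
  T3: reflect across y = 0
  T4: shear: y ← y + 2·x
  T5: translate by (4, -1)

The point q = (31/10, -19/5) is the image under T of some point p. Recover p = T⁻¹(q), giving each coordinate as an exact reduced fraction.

T1 = [1 -2 0; 0 1 0; 0 0 1]
T2·T1 = [1 -3/2 0; 0 1 0; 0 0 1]
T3·…·T1 = [1 -3/2 0; 0 -1 0; 0 0 1]
T4·…·T1 = [1 -3/2 0; 2 -4 0; 0 0 1]
T5·…·T1 = [1 -3/2 4; 2 -4 -1; 0 0 1]
det M = -1; M⁻¹ = [4 -3/2 -35/2; 2 -1 -9; 0 0 1]
M⁻¹ · (31/10, -19/5)ᵀ = (3/5, 1)ᵀ

p = (3/5, 1)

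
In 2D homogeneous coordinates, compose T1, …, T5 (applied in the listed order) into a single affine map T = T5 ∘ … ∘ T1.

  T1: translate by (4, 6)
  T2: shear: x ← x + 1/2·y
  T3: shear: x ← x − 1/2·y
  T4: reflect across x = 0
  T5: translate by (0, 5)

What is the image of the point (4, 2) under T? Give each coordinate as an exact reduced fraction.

T(p) = (-8, 13)

T1 translate by (4, 6): (4, 2) → (8, 8)
T2 shear: x ← x + 1/2·y: (8, 8) → (12, 8)
T3 shear: x ← x − 1/2·y: (12, 8) → (8, 8)
T4 reflect across x = 0: (8, 8) → (-8, 8)
T5 translate by (0, 5): (-8, 8) → (-8, 13)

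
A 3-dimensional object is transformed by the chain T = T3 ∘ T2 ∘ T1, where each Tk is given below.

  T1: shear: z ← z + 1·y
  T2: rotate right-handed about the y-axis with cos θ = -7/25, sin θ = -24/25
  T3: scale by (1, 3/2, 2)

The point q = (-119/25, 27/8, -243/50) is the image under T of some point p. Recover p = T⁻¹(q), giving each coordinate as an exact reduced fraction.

p = (-1, 9/4, 3)

T1 = [1 0 0 0; 0 1 0 0; 0 1 1 0; 0 0 0 1]
T2·T1 = [-7/25 -24/25 -24/25 0; 0 1 0 0; 24/25 -7/25 -7/25 0; 0 0 0 1]
T3·…·T1 = [-7/25 -24/25 -24/25 0; 0 3/2 0 0; 48/25 -14/25 -14/25 0; 0 0 0 1]
det M = 3; M⁻¹ = [-7/25 0 12/25 0; 0 2/3 0 0; -24/25 -2/3 -7/50 0; 0 0 0 1]
M⁻¹ · (-119/25, 27/8, -243/50)ᵀ = (-1, 9/4, 3)ᵀ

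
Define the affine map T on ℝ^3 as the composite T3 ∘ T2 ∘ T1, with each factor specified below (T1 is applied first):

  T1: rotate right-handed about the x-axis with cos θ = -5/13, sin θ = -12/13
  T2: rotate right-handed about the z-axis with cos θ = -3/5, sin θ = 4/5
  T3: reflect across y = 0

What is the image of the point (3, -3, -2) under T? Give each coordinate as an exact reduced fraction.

T1 rotate right-handed about the x-axis with cos θ = -5/13, sin θ = -12/13: (3, -3, -2) → (3, -9/13, 46/13)
T2 rotate right-handed about the z-axis with cos θ = -3/5, sin θ = 4/5: (3, -9/13, 46/13) → (-81/65, 183/65, 46/13)
T3 reflect across y = 0: (-81/65, 183/65, 46/13) → (-81/65, -183/65, 46/13)

T(p) = (-81/65, -183/65, 46/13)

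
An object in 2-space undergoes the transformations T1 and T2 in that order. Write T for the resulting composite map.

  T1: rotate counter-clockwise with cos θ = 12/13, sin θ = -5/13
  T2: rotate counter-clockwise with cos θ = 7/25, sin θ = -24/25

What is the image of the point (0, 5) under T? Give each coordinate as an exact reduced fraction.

T1 rotate counter-clockwise with cos θ = 12/13, sin θ = -5/13: (0, 5) → (25/13, 60/13)
T2 rotate counter-clockwise with cos θ = 7/25, sin θ = -24/25: (25/13, 60/13) → (323/65, -36/65)

T(p) = (323/65, -36/65)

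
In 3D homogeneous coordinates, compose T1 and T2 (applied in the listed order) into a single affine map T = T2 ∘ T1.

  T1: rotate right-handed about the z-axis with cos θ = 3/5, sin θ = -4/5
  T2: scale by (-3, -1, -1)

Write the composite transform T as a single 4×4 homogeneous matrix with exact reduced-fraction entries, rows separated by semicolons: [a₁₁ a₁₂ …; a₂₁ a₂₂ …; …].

T = [-9/5 -12/5 0 0; 4/5 -3/5 0 0; 0 0 -1 0; 0 0 0 1]

T1 = [3/5 4/5 0 0; -4/5 3/5 0 0; 0 0 1 0; 0 0 0 1]
T2·T1 = [-9/5 -12/5 0 0; 4/5 -3/5 0 0; 0 0 -1 0; 0 0 0 1]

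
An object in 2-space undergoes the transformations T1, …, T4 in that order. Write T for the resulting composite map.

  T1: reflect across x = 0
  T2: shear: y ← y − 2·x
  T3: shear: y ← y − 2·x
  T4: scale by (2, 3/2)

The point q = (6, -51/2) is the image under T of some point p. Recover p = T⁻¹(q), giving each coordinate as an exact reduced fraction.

T1 = [-1 0 0; 0 1 0; 0 0 1]
T2·T1 = [-1 0 0; 2 1 0; 0 0 1]
T3·…·T1 = [-1 0 0; 4 1 0; 0 0 1]
T4·…·T1 = [-2 0 0; 6 3/2 0; 0 0 1]
det M = -3; M⁻¹ = [-1/2 0 0; 2 2/3 0; 0 0 1]
M⁻¹ · (6, -51/2)ᵀ = (-3, -5)ᵀ

p = (-3, -5)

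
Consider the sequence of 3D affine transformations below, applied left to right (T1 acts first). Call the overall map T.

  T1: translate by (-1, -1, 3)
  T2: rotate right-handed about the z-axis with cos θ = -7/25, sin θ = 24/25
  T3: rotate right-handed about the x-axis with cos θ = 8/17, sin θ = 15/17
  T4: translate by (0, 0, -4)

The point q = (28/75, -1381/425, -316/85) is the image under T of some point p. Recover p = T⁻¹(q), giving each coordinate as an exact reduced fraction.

T1 = [1 0 0 -1; 0 1 0 -1; 0 0 1 3; 0 0 0 1]
T2·T1 = [-7/25 -24/25 0 31/25; 24/25 -7/25 0 -17/25; 0 0 1 3; 0 0 0 1]
T3·…·T1 = [-7/25 -24/25 0 31/25; 192/425 -56/425 -15/17 -1261/425; 72/85 -21/85 8/17 69/85; 0 0 0 1]
T4·…·T1 = [-7/25 -24/25 0 31/25; 192/425 -56/425 -15/17 -1261/425; 72/85 -21/85 8/17 -271/85; 0 0 0 1]
det M = 1; M⁻¹ = [-7/25 192/425 72/85 373/85; -24/25 -56/425 -21/85 1/85; 0 -15/17 8/17 -19/17; 0 0 0 1]
M⁻¹ · (28/75, -1381/425, -316/85)ᵀ = (-1/3, 1, 0)ᵀ

p = (-1/3, 1, 0)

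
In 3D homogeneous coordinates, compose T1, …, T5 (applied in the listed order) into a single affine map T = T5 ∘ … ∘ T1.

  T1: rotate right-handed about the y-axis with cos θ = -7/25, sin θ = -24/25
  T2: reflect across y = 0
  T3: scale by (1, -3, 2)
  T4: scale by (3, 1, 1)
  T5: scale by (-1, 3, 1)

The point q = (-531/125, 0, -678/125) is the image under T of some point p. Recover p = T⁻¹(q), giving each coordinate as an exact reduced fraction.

T1 = [-7/25 0 -24/25 0; 0 1 0 0; 24/25 0 -7/25 0; 0 0 0 1]
T2·T1 = [-7/25 0 -24/25 0; 0 -1 0 0; 24/25 0 -7/25 0; 0 0 0 1]
T3·…·T1 = [-7/25 0 -24/25 0; 0 3 0 0; 48/25 0 -14/25 0; 0 0 0 1]
T4·…·T1 = [-21/25 0 -72/25 0; 0 3 0 0; 48/25 0 -14/25 0; 0 0 0 1]
T5·…·T1 = [21/25 0 72/25 0; 0 9 0 0; 48/25 0 -14/25 0; 0 0 0 1]
det M = -54; M⁻¹ = [7/75 0 12/25 0; 0 1/9 0 0; 8/25 0 -7/50 0; 0 0 0 1]
M⁻¹ · (-531/125, 0, -678/125)ᵀ = (-3, 0, -3/5)ᵀ

p = (-3, 0, -3/5)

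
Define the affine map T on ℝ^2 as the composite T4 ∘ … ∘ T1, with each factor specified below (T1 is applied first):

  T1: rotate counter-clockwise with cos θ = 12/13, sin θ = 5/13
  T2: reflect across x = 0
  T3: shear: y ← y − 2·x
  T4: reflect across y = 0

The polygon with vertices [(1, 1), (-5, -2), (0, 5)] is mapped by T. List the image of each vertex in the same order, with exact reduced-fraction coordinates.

image vertices: (-7/13, -31/13), (50/13, 149/13), (25/13, -10/13)

T1 rotate counter-clockwise with cos θ = 12/13, sin θ = 5/13: (1, 1) → (7/13, 17/13); (-5, -2) → (-50/13, -49/13); (0, 5) → (-25/13, 60/13)
T2 reflect across x = 0: (7/13, 17/13) → (-7/13, 17/13); (-50/13, -49/13) → (50/13, -49/13); (-25/13, 60/13) → (25/13, 60/13)
T3 shear: y ← y − 2·x: (-7/13, 17/13) → (-7/13, 31/13); (50/13, -49/13) → (50/13, -149/13); (25/13, 60/13) → (25/13, 10/13)
T4 reflect across y = 0: (-7/13, 31/13) → (-7/13, -31/13); (50/13, -149/13) → (50/13, 149/13); (25/13, 10/13) → (25/13, -10/13)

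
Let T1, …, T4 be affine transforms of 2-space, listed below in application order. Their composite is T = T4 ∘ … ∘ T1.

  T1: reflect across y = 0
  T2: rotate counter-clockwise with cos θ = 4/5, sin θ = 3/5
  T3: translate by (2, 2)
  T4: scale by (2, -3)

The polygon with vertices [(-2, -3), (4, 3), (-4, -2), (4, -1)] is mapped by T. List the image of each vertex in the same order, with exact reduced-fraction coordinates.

T1 reflect across y = 0: (-2, -3) → (-2, 3); (4, 3) → (4, -3); (-4, -2) → (-4, 2); (4, -1) → (4, 1)
T2 rotate counter-clockwise with cos θ = 4/5, sin θ = 3/5: (-2, 3) → (-17/5, 6/5); (4, -3) → (5, 0); (-4, 2) → (-22/5, -4/5); (4, 1) → (13/5, 16/5)
T3 translate by (2, 2): (-17/5, 6/5) → (-7/5, 16/5); (5, 0) → (7, 2); (-22/5, -4/5) → (-12/5, 6/5); (13/5, 16/5) → (23/5, 26/5)
T4 scale by (2, -3): (-7/5, 16/5) → (-14/5, -48/5); (7, 2) → (14, -6); (-12/5, 6/5) → (-24/5, -18/5); (23/5, 26/5) → (46/5, -78/5)

image vertices: (-14/5, -48/5), (14, -6), (-24/5, -18/5), (46/5, -78/5)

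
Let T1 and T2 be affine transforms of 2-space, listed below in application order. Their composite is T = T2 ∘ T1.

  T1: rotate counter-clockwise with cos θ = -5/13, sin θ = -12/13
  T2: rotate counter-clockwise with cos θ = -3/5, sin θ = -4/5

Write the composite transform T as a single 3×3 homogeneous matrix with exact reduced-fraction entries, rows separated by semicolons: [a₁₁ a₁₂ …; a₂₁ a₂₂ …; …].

T = [-33/65 -56/65 0; 56/65 -33/65 0; 0 0 1]

T1 = [-5/13 12/13 0; -12/13 -5/13 0; 0 0 1]
T2·T1 = [-33/65 -56/65 0; 56/65 -33/65 0; 0 0 1]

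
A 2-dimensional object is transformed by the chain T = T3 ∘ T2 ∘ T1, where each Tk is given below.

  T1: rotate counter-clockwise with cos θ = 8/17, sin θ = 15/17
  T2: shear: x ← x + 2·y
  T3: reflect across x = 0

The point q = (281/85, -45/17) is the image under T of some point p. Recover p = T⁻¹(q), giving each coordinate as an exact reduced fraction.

T1 = [8/17 -15/17 0; 15/17 8/17 0; 0 0 1]
T2·T1 = [38/17 1/17 0; 15/17 8/17 0; 0 0 1]
T3·…·T1 = [-38/17 -1/17 0; 15/17 8/17 0; 0 0 1]
det M = -1; M⁻¹ = [-8/17 -1/17 0; 15/17 38/17 0; 0 0 1]
M⁻¹ · (281/85, -45/17)ᵀ = (-7/5, -3)ᵀ

p = (-7/5, -3)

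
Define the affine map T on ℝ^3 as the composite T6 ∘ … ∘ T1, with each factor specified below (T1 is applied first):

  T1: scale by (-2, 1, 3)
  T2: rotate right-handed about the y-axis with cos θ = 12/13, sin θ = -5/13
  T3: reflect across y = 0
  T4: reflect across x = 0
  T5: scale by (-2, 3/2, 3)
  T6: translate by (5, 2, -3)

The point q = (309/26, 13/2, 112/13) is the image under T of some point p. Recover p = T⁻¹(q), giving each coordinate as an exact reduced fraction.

p = (-7/3, -3, 3/4)

T1 = [-2 0 0 0; 0 1 0 0; 0 0 3 0; 0 0 0 1]
T2·T1 = [-24/13 0 -15/13 0; 0 1 0 0; -10/13 0 36/13 0; 0 0 0 1]
T3·…·T1 = [-24/13 0 -15/13 0; 0 -1 0 0; -10/13 0 36/13 0; 0 0 0 1]
T4·…·T1 = [24/13 0 15/13 0; 0 -1 0 0; -10/13 0 36/13 0; 0 0 0 1]
T5·…·T1 = [-48/13 0 -30/13 0; 0 -3/2 0 0; -30/13 0 108/13 0; 0 0 0 1]
T6·…·T1 = [-48/13 0 -30/13 5; 0 -3/2 0 2; -30/13 0 108/13 -3; 0 0 0 1]
det M = 54; M⁻¹ = [-3/13 0 -5/78 25/26; 0 -2/3 0 4/3; -5/78 0 4/39 49/78; 0 0 0 1]
M⁻¹ · (309/26, 13/2, 112/13)ᵀ = (-7/3, -3, 3/4)ᵀ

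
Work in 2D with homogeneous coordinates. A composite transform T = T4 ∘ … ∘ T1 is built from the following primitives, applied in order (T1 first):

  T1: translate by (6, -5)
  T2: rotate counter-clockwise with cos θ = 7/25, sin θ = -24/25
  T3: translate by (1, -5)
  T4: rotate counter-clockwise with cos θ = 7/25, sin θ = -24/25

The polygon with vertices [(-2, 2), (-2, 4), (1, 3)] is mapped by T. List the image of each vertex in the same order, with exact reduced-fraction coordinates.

image vertices: (-5941/625, -1238/625), (-5269/625, -2292/625), (-7186/625, -2773/625)

T1 translate by (6, -5): (-2, 2) → (4, -3); (-2, 4) → (4, -1); (1, 3) → (7, -2)
T2 rotate counter-clockwise with cos θ = 7/25, sin θ = -24/25: (4, -3) → (-44/25, -117/25); (4, -1) → (4/25, -103/25); (7, -2) → (1/25, -182/25)
T3 translate by (1, -5): (-44/25, -117/25) → (-19/25, -242/25); (4/25, -103/25) → (29/25, -228/25); (1/25, -182/25) → (26/25, -307/25)
T4 rotate counter-clockwise with cos θ = 7/25, sin θ = -24/25: (-19/25, -242/25) → (-5941/625, -1238/625); (29/25, -228/25) → (-5269/625, -2292/625); (26/25, -307/25) → (-7186/625, -2773/625)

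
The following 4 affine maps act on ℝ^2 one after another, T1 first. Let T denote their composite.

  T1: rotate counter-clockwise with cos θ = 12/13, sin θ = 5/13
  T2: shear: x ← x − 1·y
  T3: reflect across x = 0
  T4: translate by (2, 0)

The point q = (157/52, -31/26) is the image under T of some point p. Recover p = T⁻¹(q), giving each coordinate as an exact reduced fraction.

p = (-5/2, -1/4)

T1 = [12/13 -5/13 0; 5/13 12/13 0; 0 0 1]
T2·T1 = [7/13 -17/13 0; 5/13 12/13 0; 0 0 1]
T3·…·T1 = [-7/13 17/13 0; 5/13 12/13 0; 0 0 1]
T4·…·T1 = [-7/13 17/13 2; 5/13 12/13 0; 0 0 1]
det M = -1; M⁻¹ = [-12/13 17/13 24/13; 5/13 7/13 -10/13; 0 0 1]
M⁻¹ · (157/52, -31/26)ᵀ = (-5/2, -1/4)ᵀ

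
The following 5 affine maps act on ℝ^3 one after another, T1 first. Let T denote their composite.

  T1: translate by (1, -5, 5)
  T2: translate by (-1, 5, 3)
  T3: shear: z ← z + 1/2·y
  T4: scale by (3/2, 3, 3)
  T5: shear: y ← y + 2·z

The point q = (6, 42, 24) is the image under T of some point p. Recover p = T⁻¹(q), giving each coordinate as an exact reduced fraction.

T1 = [1 0 0 1; 0 1 0 -5; 0 0 1 5; 0 0 0 1]
T2·T1 = [1 0 0 0; 0 1 0 0; 0 0 1 8; 0 0 0 1]
T3·…·T1 = [1 0 0 0; 0 1 0 0; 0 1/2 1 8; 0 0 0 1]
T4·…·T1 = [3/2 0 0 0; 0 3 0 0; 0 3/2 3 24; 0 0 0 1]
T5·…·T1 = [3/2 0 0 0; 0 6 6 48; 0 3/2 3 24; 0 0 0 1]
det M = 27/2; M⁻¹ = [2/3 0 0 0; 0 1/3 -2/3 0; 0 -1/6 2/3 -8; 0 0 0 1]
M⁻¹ · (6, 42, 24)ᵀ = (4, -2, 1)ᵀ

p = (4, -2, 1)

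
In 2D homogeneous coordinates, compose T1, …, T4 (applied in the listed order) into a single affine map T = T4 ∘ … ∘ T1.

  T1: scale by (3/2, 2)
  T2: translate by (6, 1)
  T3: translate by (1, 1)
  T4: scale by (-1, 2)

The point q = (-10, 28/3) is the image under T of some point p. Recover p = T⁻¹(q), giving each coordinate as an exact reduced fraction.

T1 = [3/2 0 0; 0 2 0; 0 0 1]
T2·T1 = [3/2 0 6; 0 2 1; 0 0 1]
T3·…·T1 = [3/2 0 7; 0 2 2; 0 0 1]
T4·…·T1 = [-3/2 0 -7; 0 4 4; 0 0 1]
det M = -6; M⁻¹ = [-2/3 0 -14/3; 0 1/4 -1; 0 0 1]
M⁻¹ · (-10, 28/3)ᵀ = (2, 4/3)ᵀ

p = (2, 4/3)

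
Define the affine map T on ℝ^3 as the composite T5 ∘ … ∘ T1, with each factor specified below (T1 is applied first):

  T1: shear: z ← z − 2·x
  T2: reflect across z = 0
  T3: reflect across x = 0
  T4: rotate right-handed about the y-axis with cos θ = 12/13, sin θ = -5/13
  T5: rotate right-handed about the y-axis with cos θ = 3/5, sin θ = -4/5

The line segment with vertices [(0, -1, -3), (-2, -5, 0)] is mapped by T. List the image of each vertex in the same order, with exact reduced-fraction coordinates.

T1 shear: z ← z − 2·x: (0, -1, -3) → (0, -1, -3); (-2, -5, 0) → (-2, -5, 4)
T2 reflect across z = 0: (0, -1, -3) → (0, -1, 3); (-2, -5, 4) → (-2, -5, -4)
T3 reflect across x = 0: (0, -1, 3) → (0, -1, 3); (-2, -5, -4) → (2, -5, -4)
T4 rotate right-handed about the y-axis with cos θ = 12/13, sin θ = -5/13: (0, -1, 3) → (-15/13, -1, 36/13); (2, -5, -4) → (44/13, -5, -38/13)
T5 rotate right-handed about the y-axis with cos θ = 3/5, sin θ = -4/5: (-15/13, -1, 36/13) → (-189/65, -1, 48/65); (44/13, -5, -38/13) → (284/65, -5, 62/65)

image vertices: (-189/65, -1, 48/65), (284/65, -5, 62/65)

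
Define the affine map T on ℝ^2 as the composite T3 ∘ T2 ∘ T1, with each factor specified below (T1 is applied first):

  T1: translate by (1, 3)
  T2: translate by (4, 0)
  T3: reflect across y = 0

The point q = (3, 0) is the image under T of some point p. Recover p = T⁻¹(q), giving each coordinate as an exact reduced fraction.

T1 = [1 0 1; 0 1 3; 0 0 1]
T2·T1 = [1 0 5; 0 1 3; 0 0 1]
T3·…·T1 = [1 0 5; 0 -1 -3; 0 0 1]
det M = -1; M⁻¹ = [1 0 -5; 0 -1 -3; 0 0 1]
M⁻¹ · (3, 0)ᵀ = (-2, -3)ᵀ

p = (-2, -3)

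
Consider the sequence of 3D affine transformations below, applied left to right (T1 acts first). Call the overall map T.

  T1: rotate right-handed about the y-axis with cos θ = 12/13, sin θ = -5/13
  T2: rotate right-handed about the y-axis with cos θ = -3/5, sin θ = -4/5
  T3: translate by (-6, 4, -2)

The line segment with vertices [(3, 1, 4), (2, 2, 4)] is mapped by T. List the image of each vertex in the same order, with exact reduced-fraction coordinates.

image vertices: (-138/13, 5, -51/13), (-634/65, 6, -288/65)

T1 rotate right-handed about the y-axis with cos θ = 12/13, sin θ = -5/13: (3, 1, 4) → (16/13, 1, 63/13); (2, 2, 4) → (4/13, 2, 58/13)
T2 rotate right-handed about the y-axis with cos θ = -3/5, sin θ = -4/5: (16/13, 1, 63/13) → (-60/13, 1, -25/13); (4/13, 2, 58/13) → (-244/65, 2, -158/65)
T3 translate by (-6, 4, -2): (-60/13, 1, -25/13) → (-138/13, 5, -51/13); (-244/65, 2, -158/65) → (-634/65, 6, -288/65)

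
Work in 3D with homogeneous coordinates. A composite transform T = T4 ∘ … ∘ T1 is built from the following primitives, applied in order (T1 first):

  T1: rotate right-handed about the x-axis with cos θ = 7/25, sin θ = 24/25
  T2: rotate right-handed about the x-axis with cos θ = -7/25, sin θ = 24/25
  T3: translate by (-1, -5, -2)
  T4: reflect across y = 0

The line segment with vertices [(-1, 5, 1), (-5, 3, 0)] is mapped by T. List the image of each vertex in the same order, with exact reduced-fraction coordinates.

image vertices: (-2, 10, -3), (-6, 8, -2)

T1 rotate right-handed about the x-axis with cos θ = 7/25, sin θ = 24/25: (-1, 5, 1) → (-1, 11/25, 127/25); (-5, 3, 0) → (-5, 21/25, 72/25)
T2 rotate right-handed about the x-axis with cos θ = -7/25, sin θ = 24/25: (-1, 11/25, 127/25) → (-1, -5, -1); (-5, 21/25, 72/25) → (-5, -3, 0)
T3 translate by (-1, -5, -2): (-1, -5, -1) → (-2, -10, -3); (-5, -3, 0) → (-6, -8, -2)
T4 reflect across y = 0: (-2, -10, -3) → (-2, 10, -3); (-6, -8, -2) → (-6, 8, -2)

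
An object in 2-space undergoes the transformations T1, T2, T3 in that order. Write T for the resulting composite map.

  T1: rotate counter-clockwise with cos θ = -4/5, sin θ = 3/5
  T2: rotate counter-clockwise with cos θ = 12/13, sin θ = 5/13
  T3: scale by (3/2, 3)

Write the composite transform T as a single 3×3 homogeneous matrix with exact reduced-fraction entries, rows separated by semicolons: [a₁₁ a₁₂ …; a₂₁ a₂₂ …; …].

T = [-189/130 -24/65 0; 48/65 -189/65 0; 0 0 1]

T1 = [-4/5 -3/5 0; 3/5 -4/5 0; 0 0 1]
T2·T1 = [-63/65 -16/65 0; 16/65 -63/65 0; 0 0 1]
T3·…·T1 = [-189/130 -24/65 0; 48/65 -189/65 0; 0 0 1]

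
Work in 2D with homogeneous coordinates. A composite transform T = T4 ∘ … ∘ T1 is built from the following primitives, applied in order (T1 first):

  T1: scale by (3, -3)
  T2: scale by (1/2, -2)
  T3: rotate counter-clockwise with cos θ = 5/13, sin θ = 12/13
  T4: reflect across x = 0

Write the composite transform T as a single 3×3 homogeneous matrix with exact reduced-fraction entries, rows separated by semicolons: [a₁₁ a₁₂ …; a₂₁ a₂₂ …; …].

T = [-15/26 72/13 0; 18/13 30/13 0; 0 0 1]

T1 = [3 0 0; 0 -3 0; 0 0 1]
T2·T1 = [3/2 0 0; 0 6 0; 0 0 1]
T3·…·T1 = [15/26 -72/13 0; 18/13 30/13 0; 0 0 1]
T4·…·T1 = [-15/26 72/13 0; 18/13 30/13 0; 0 0 1]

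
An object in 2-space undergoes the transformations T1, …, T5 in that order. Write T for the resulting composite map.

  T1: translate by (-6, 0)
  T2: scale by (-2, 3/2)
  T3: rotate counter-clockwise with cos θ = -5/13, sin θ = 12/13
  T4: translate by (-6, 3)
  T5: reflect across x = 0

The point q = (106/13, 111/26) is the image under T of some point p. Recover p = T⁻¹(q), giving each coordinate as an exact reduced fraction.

p = (5, 1)

T1 = [1 0 -6; 0 1 0; 0 0 1]
T2·T1 = [-2 0 12; 0 3/2 0; 0 0 1]
T3·…·T1 = [10/13 -18/13 -60/13; -24/13 -15/26 144/13; 0 0 1]
T4·…·T1 = [10/13 -18/13 -138/13; -24/13 -15/26 183/13; 0 0 1]
T5·…·T1 = [-10/13 18/13 138/13; -24/13 -15/26 183/13; 0 0 1]
det M = 3; M⁻¹ = [-5/26 -6/13 111/13; 8/13 -10/39 -38/13; 0 0 1]
M⁻¹ · (106/13, 111/26)ᵀ = (5, 1)ᵀ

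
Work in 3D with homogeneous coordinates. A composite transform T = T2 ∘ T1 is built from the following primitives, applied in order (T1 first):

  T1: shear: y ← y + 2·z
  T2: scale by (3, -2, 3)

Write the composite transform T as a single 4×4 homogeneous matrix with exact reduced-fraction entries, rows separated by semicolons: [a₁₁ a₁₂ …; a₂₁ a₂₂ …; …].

T1 = [1 0 0 0; 0 1 2 0; 0 0 1 0; 0 0 0 1]
T2·T1 = [3 0 0 0; 0 -2 -4 0; 0 0 3 0; 0 0 0 1]

T = [3 0 0 0; 0 -2 -4 0; 0 0 3 0; 0 0 0 1]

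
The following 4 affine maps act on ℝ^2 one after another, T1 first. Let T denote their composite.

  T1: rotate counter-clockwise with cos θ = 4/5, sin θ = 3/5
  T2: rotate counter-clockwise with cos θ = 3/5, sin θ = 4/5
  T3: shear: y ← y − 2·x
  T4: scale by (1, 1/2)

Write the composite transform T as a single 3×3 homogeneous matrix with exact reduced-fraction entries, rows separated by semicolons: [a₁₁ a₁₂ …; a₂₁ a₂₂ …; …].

T1 = [4/5 -3/5 0; 3/5 4/5 0; 0 0 1]
T2·T1 = [0 -1 0; 1 0 0; 0 0 1]
T3·…·T1 = [0 -1 0; 1 2 0; 0 0 1]
T4·…·T1 = [0 -1 0; 1/2 1 0; 0 0 1]

T = [0 -1 0; 1/2 1 0; 0 0 1]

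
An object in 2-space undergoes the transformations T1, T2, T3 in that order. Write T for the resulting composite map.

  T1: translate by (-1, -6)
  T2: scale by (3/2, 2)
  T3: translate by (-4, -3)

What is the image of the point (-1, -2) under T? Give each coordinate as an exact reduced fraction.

T1 translate by (-1, -6): (-1, -2) → (-2, -8)
T2 scale by (3/2, 2): (-2, -8) → (-3, -16)
T3 translate by (-4, -3): (-3, -16) → (-7, -19)

T(p) = (-7, -19)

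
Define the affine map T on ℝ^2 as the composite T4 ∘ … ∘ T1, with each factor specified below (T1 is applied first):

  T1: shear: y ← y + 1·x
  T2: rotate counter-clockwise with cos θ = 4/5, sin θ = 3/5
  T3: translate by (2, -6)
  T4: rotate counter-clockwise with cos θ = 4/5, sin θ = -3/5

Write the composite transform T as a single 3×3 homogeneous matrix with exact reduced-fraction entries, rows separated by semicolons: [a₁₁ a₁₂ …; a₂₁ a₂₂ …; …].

T1 = [1 0 0; 1 1 0; 0 0 1]
T2·T1 = [1/5 -3/5 0; 7/5 4/5 0; 0 0 1]
T3·…·T1 = [1/5 -3/5 2; 7/5 4/5 -6; 0 0 1]
T4·…·T1 = [1 0 -2; 1 1 -6; 0 0 1]

T = [1 0 -2; 1 1 -6; 0 0 1]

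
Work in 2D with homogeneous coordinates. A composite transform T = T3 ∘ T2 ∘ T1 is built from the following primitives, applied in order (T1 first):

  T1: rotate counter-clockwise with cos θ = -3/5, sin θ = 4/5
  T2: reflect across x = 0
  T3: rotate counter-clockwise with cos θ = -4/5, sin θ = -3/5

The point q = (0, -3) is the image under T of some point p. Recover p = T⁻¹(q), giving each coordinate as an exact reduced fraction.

T1 = [-3/5 -4/5 0; 4/5 -3/5 0; 0 0 1]
T2·T1 = [3/5 4/5 0; 4/5 -3/5 0; 0 0 1]
T3·…·T1 = [0 -1 0; -1 0 0; 0 0 1]
det M = -1; M⁻¹ = [0 -1 0; -1 0 0; 0 0 1]
M⁻¹ · (0, -3)ᵀ = (3, 0)ᵀ

p = (3, 0)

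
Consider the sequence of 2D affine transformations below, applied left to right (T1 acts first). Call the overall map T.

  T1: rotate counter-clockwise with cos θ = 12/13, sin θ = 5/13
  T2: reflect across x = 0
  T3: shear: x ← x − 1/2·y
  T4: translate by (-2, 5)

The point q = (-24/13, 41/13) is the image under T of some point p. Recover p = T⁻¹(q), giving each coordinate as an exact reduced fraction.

T1 = [12/13 -5/13 0; 5/13 12/13 0; 0 0 1]
T2·T1 = [-12/13 5/13 0; 5/13 12/13 0; 0 0 1]
T3·…·T1 = [-29/26 -1/13 0; 5/13 12/13 0; 0 0 1]
T4·…·T1 = [-29/26 -1/13 -2; 5/13 12/13 5; 0 0 1]
det M = -1; M⁻¹ = [-12/13 -1/13 -19/13; 5/13 29/26 -125/26; 0 0 1]
M⁻¹ · (-24/13, 41/13)ᵀ = (0, -2)ᵀ

p = (0, -2)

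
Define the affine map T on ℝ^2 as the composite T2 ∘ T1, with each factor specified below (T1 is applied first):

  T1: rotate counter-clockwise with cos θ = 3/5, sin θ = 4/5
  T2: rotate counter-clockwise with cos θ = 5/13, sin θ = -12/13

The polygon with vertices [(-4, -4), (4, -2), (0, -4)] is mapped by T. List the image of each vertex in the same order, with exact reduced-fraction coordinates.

image vertices: (-316/65, -188/65), (44/13, -38/13), (-64/65, -252/65)

T1 rotate counter-clockwise with cos θ = 3/5, sin θ = 4/5: (-4, -4) → (4/5, -28/5); (4, -2) → (4, 2); (0, -4) → (16/5, -12/5)
T2 rotate counter-clockwise with cos θ = 5/13, sin θ = -12/13: (4/5, -28/5) → (-316/65, -188/65); (4, 2) → (44/13, -38/13); (16/5, -12/5) → (-64/65, -252/65)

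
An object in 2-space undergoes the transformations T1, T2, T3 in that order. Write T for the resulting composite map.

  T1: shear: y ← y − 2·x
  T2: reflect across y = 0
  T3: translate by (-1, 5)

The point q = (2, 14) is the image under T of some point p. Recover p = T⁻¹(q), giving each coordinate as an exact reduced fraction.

p = (3, -3)

T1 = [1 0 0; -2 1 0; 0 0 1]
T2·T1 = [1 0 0; 2 -1 0; 0 0 1]
T3·…·T1 = [1 0 -1; 2 -1 5; 0 0 1]
det M = -1; M⁻¹ = [1 0 1; 2 -1 7; 0 0 1]
M⁻¹ · (2, 14)ᵀ = (3, -3)ᵀ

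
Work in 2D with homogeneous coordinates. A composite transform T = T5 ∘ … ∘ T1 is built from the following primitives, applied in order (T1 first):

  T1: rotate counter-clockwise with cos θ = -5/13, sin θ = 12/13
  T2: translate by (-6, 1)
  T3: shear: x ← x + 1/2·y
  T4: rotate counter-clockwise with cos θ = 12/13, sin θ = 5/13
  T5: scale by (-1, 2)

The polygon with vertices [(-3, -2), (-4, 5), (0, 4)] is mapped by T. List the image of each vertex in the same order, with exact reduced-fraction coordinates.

T1 rotate counter-clockwise with cos θ = -5/13, sin θ = 12/13: (-3, -2) → (3, -2); (-4, 5) → (-40/13, -73/13); (0, 4) → (-48/13, -20/13)
T2 translate by (-6, 1): (3, -2) → (-3, -1); (-40/13, -73/13) → (-118/13, -60/13); (-48/13, -20/13) → (-126/13, -7/13)
T3 shear: x ← x + 1/2·y: (-3, -1) → (-7/2, -1); (-118/13, -60/13) → (-148/13, -60/13); (-126/13, -7/13) → (-259/26, -7/13)
T4 rotate counter-clockwise with cos θ = 12/13, sin θ = 5/13: (-7/2, -1) → (-37/13, -59/26); (-148/13, -60/13) → (-1476/169, -1460/169); (-259/26, -7/13) → (-1519/169, -1463/338)
T5 scale by (-1, 2): (-37/13, -59/26) → (37/13, -59/13); (-1476/169, -1460/169) → (1476/169, -2920/169); (-1519/169, -1463/338) → (1519/169, -1463/169)

image vertices: (37/13, -59/13), (1476/169, -2920/169), (1519/169, -1463/169)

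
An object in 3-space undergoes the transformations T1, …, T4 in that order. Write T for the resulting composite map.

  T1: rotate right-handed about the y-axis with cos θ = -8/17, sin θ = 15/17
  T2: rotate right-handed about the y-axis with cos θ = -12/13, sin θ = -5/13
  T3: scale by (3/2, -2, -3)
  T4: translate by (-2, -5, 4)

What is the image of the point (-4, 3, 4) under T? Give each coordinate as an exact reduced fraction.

T1 rotate right-handed about the y-axis with cos θ = -8/17, sin θ = 15/17: (-4, 3, 4) → (92/17, 3, 28/17)
T2 rotate right-handed about the y-axis with cos θ = -12/13, sin θ = -5/13: (92/17, 3, 28/17) → (-1244/221, 3, 124/221)
T3 scale by (3/2, -2, -3): (-1244/221, 3, 124/221) → (-1866/221, -6, -372/221)
T4 translate by (-2, -5, 4): (-1866/221, -6, -372/221) → (-2308/221, -11, 512/221)

T(p) = (-2308/221, -11, 512/221)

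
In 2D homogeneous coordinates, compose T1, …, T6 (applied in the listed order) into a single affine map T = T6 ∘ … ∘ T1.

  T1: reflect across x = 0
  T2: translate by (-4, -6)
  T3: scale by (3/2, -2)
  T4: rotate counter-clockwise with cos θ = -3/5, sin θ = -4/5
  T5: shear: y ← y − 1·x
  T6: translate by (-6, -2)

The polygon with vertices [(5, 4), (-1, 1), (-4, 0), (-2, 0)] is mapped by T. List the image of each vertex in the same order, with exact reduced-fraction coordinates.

T1 reflect across x = 0: (5, 4) → (-5, 4); (-1, 1) → (1, 1); (-4, 0) → (4, 0); (-2, 0) → (2, 0)
T2 translate by (-4, -6): (-5, 4) → (-9, -2); (1, 1) → (-3, -5); (4, 0) → (0, -6); (2, 0) → (-2, -6)
T3 scale by (3/2, -2): (-9, -2) → (-27/2, 4); (-3, -5) → (-9/2, 10); (0, -6) → (0, 12); (-2, -6) → (-3, 12)
T4 rotate counter-clockwise with cos θ = -3/5, sin θ = -4/5: (-27/2, 4) → (113/10, 42/5); (-9/2, 10) → (107/10, -12/5); (0, 12) → (48/5, -36/5); (-3, 12) → (57/5, -24/5)
T5 shear: y ← y − 1·x: (113/10, 42/5) → (113/10, -29/10); (107/10, -12/5) → (107/10, -131/10); (48/5, -36/5) → (48/5, -84/5); (57/5, -24/5) → (57/5, -81/5)
T6 translate by (-6, -2): (113/10, -29/10) → (53/10, -49/10); (107/10, -131/10) → (47/10, -151/10); (48/5, -84/5) → (18/5, -94/5); (57/5, -81/5) → (27/5, -91/5)

image vertices: (53/10, -49/10), (47/10, -151/10), (18/5, -94/5), (27/5, -91/5)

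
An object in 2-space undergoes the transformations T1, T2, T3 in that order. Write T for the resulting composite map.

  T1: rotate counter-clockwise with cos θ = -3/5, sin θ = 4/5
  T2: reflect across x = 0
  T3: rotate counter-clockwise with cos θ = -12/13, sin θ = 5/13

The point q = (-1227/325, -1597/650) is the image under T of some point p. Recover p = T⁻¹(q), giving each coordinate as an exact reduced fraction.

T1 = [-3/5 -4/5 0; 4/5 -3/5 0; 0 0 1]
T2·T1 = [3/5 4/5 0; 4/5 -3/5 0; 0 0 1]
T3·…·T1 = [-56/65 -33/65 0; -33/65 56/65 0; 0 0 1]
det M = -1; M⁻¹ = [-56/65 -33/65 0; -33/65 56/65 0; 0 0 1]
M⁻¹ · (-1227/325, -1597/650)ᵀ = (9/2, -1/5)ᵀ

p = (9/2, -1/5)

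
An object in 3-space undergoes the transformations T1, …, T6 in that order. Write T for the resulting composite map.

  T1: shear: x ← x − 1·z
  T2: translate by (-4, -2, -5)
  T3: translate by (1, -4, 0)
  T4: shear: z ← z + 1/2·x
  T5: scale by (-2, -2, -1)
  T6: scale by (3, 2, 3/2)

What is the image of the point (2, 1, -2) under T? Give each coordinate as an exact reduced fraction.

T1 shear: x ← x − 1·z: (2, 1, -2) → (4, 1, -2)
T2 translate by (-4, -2, -5): (4, 1, -2) → (0, -1, -7)
T3 translate by (1, -4, 0): (0, -1, -7) → (1, -5, -7)
T4 shear: z ← z + 1/2·x: (1, -5, -7) → (1, -5, -13/2)
T5 scale by (-2, -2, -1): (1, -5, -13/2) → (-2, 10, 13/2)
T6 scale by (3, 2, 3/2): (-2, 10, 13/2) → (-6, 20, 39/4)

T(p) = (-6, 20, 39/4)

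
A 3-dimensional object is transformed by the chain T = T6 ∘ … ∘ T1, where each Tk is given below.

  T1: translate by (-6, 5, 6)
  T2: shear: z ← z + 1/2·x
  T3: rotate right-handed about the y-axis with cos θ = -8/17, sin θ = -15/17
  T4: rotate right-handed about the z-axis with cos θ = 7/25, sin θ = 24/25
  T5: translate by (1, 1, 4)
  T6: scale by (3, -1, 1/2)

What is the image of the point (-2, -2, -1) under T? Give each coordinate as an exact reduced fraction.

T(p) = (-1368/425, -1958/425, -30/17)

T1 translate by (-6, 5, 6): (-2, -2, -1) → (-8, 3, 5)
T2 shear: z ← z + 1/2·x: (-8, 3, 5) → (-8, 3, 1)
T3 rotate right-handed about the y-axis with cos θ = -8/17, sin θ = -15/17: (-8, 3, 1) → (49/17, 3, -128/17)
T4 rotate right-handed about the z-axis with cos θ = 7/25, sin θ = 24/25: (49/17, 3, -128/17) → (-881/425, 1533/425, -128/17)
T5 translate by (1, 1, 4): (-881/425, 1533/425, -128/17) → (-456/425, 1958/425, -60/17)
T6 scale by (3, -1, 1/2): (-456/425, 1958/425, -60/17) → (-1368/425, -1958/425, -30/17)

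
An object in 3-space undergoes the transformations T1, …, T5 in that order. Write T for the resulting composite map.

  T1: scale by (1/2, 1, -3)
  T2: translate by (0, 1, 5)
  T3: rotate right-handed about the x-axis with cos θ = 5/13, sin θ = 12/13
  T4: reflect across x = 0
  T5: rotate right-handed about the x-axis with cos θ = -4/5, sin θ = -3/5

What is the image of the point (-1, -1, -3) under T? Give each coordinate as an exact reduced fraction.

T(p) = (1/2, 882/65, 224/65)

T1 scale by (1/2, 1, -3): (-1, -1, -3) → (-1/2, -1, 9)
T2 translate by (0, 1, 5): (-1/2, -1, 9) → (-1/2, 0, 14)
T3 rotate right-handed about the x-axis with cos θ = 5/13, sin θ = 12/13: (-1/2, 0, 14) → (-1/2, -168/13, 70/13)
T4 reflect across x = 0: (-1/2, -168/13, 70/13) → (1/2, -168/13, 70/13)
T5 rotate right-handed about the x-axis with cos θ = -4/5, sin θ = -3/5: (1/2, -168/13, 70/13) → (1/2, 882/65, 224/65)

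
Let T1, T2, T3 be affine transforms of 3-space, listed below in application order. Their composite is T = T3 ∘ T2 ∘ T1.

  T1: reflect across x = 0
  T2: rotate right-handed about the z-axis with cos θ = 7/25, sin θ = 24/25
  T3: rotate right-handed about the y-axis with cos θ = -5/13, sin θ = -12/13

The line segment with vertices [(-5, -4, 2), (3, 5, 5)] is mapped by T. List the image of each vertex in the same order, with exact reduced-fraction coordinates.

image vertices: (-251/65, 92/25, 1322/325), (-159/65, -37/25, -2317/325)

T1 reflect across x = 0: (-5, -4, 2) → (5, -4, 2); (3, 5, 5) → (-3, 5, 5)
T2 rotate right-handed about the z-axis with cos θ = 7/25, sin θ = 24/25: (5, -4, 2) → (131/25, 92/25, 2); (-3, 5, 5) → (-141/25, -37/25, 5)
T3 rotate right-handed about the y-axis with cos θ = -5/13, sin θ = -12/13: (131/25, 92/25, 2) → (-251/65, 92/25, 1322/325); (-141/25, -37/25, 5) → (-159/65, -37/25, -2317/325)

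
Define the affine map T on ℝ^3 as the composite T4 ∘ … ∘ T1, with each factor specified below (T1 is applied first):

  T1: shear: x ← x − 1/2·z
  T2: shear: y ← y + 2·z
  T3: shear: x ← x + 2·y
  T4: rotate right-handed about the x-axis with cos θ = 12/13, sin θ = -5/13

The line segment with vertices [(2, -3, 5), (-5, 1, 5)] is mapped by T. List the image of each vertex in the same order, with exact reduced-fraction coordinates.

image vertices: (27/2, 109/13, 25/13), (29/2, 157/13, 5/13)

T1 shear: x ← x − 1/2·z: (2, -3, 5) → (-1/2, -3, 5); (-5, 1, 5) → (-15/2, 1, 5)
T2 shear: y ← y + 2·z: (-1/2, -3, 5) → (-1/2, 7, 5); (-15/2, 1, 5) → (-15/2, 11, 5)
T3 shear: x ← x + 2·y: (-1/2, 7, 5) → (27/2, 7, 5); (-15/2, 11, 5) → (29/2, 11, 5)
T4 rotate right-handed about the x-axis with cos θ = 12/13, sin θ = -5/13: (27/2, 7, 5) → (27/2, 109/13, 25/13); (29/2, 11, 5) → (29/2, 157/13, 5/13)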